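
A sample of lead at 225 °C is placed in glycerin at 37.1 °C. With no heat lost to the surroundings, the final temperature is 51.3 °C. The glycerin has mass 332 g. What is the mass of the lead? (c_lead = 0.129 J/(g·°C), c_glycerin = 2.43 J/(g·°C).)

m ≈ 511 g

Conservation of energy gives ΣQ = 0:
m·0.129·(51.3 − 225) + 332·2.43·(51.3 − 37.1) = 0
-22.41 m = -11456
m = -11456/-22.41 ≈ 511.3 g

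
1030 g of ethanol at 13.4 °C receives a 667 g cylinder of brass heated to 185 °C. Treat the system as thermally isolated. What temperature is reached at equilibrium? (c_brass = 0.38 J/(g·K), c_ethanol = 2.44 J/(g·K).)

T_f ≈ 29.1 °C

T_f = Σ m_i c_i T_i / Σ m_i c_i:
T_f = (253.46×185 + 2513.2×13.4) / (253.46 + 2513.2)
    = 80567 / 2766.7 ≈ 29.12 °C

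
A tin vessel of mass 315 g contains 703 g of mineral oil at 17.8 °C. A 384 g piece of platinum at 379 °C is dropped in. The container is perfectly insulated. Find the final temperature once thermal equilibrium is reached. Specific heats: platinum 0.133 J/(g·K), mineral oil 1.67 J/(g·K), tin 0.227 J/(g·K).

Setting the total heat transfer to zero:
384*0.133*(T − 379) + 703*1.67*(T − 17.8) + 315*0.227*(T − 17.8) = 0
51.07(T − 379) + 1174(T − 17.8) + 71.5(T − 17.8) = 0
1296.6 T = 41526
T ≈ 32.03 °C

T_f ≈ 32.0 °C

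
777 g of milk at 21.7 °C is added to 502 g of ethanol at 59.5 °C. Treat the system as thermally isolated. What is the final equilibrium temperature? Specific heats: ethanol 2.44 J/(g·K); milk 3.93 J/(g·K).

With ΣQ=0 the equilibrium temperature is the m·c-weighted mean:
T_f = (1224.9*59.5 + 3053.6*21.7) / (1224.9 + 3053.6)
    = 139144 / 4278.5 ≈ 32.52 °C

T_f ≈ 32.5 °C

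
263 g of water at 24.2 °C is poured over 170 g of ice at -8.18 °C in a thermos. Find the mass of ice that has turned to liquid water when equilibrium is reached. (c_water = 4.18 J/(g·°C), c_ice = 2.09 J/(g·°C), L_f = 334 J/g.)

m_melted ≈ 71 g

Water can give up m c ΔT = 263×4.18×24.2 = 26604 J before reaching 0 °C.
Of that, 170×2.09×8.18 = 2906.4 J goes to bring the ice to 0 °C, leaving 23698 J.
To melt every bit of ice: 170×334 = 56780 J.
Since 23698 < 56780 J, not all the ice melts; equilibrium is at 0 °C.
m_melt = 23698 / L_f = 70.95 g.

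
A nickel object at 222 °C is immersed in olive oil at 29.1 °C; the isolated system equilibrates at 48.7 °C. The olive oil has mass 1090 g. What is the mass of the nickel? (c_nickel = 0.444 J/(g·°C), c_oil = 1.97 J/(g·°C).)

Heat lost by the nickel = heat gained by the oil:
m·0.444·(222 − 48.7) = 1090·1.97·(48.7 − 29.1)
76.95 m = 42087  ⇒  m ≈ 547 g

m ≈ 547 g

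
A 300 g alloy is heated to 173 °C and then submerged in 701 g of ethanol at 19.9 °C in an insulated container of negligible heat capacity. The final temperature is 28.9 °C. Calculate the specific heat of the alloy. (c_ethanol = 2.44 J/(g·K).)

c ≈ 0.356 J/(g·K)

Let T be the final temperature. ΣQ_i = 0:
300×c×(28.9 − 173) + 701×2.44×(28.9 − 19.9) = 0
-43230 c = -15394
c = -15394/-43230 ≈ 0.3561 J/(g·K)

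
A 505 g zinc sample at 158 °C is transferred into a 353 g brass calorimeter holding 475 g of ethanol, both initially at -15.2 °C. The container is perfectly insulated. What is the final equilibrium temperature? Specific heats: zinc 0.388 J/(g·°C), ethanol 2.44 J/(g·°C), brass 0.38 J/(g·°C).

With ΣQ=0 the equilibrium temperature is the m·c-weighted mean:
T_f = (195.94×158 + 1159×(-15.2) + 134.14×(-15.2)) / (195.94 + 1159 + 134.14)
    = 11303 / 1489.1 ≈ 7.59 °C

T_f ≈ 7.6 °C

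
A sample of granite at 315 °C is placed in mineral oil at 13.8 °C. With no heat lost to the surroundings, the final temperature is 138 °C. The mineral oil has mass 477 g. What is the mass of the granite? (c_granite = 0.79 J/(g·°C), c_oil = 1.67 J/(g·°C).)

m ≈ 708 g

Heat lost by the granite = heat gained by the oil:
m·0.79·(315 − 138) = 477·1.67·(138 − 13.8)
139.83 m = 98936  ⇒  m ≈ 707.5 g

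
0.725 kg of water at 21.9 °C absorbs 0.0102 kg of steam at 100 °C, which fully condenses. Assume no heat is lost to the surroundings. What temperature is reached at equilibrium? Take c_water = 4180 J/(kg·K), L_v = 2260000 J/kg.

Net heat exchanged in the isolated system is zero:
latent heat released on condensation: 0.0102×2260000 = 23052; condensed water 100 °C→T: 42.64(T − 100); water warms: 0.725×4180×(T − 21.9) = 3030.5(T − 21.9)
3073.1 T = 23052 + 4263.6 + 66368 = 93684
T ≈ 30.48 °C, under the boiling point, so the assumption holds.

T_f ≈ 30.5 °C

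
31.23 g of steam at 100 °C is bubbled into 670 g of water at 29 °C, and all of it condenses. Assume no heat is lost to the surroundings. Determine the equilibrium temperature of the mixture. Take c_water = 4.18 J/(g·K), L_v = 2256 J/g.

T_f ≈ 56.2 °C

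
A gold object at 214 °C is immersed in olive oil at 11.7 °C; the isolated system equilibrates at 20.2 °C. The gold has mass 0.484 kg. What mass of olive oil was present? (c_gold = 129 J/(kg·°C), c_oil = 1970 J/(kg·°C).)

m ≈ 0.723 kg

Heat lost by the gold = heat gained by the oil:
0.484·129·(214 − 20.2) = m·1970·(20.2 − 11.7)
16745 m = 12100  ⇒  m ≈ 0.7226 kg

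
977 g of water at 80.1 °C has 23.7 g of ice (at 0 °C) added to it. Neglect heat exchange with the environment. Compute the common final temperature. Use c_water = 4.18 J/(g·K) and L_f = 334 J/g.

Taking heat into each body as positive, Σ m c ΔT = 0:
melt ice: 23.7×334 = 7915.8
  meltwater 0→T: 23.7×4.18×T = 99.07 T
  water cools: 977×4.18×(T − 80.1) = 4083.9(T − 80.1)
4182.9 T = 327117 − 7915.8 = 319201
T ≈ 76.31 °C. Since T > 0 °C, the all-ice-melts assumption holds.

T_f ≈ 76.3 °C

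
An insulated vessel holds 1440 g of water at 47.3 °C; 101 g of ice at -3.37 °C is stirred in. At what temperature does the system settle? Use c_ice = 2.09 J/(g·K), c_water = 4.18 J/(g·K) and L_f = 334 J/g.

Let T be the final temperature. ΣQ_i = 0:
ice -3.37→0 °C: 101·2.09·3.37 = 711.37; fusion: m_ice L_f = 101·334 = 33734; warm the meltwater: 422.18 T; water: 6019.2(T − 47.3)
6441.4 T = 284708 − 34445 = 250263
T ≈ 38.85 °C (positive, so assuming full melt was valid).

T_f ≈ 38.9 °C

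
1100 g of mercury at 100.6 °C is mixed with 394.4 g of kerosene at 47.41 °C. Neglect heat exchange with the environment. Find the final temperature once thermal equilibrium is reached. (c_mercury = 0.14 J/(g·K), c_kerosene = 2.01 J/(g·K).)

Energy conservation, ΣQ = 0:
1100*0.14*(T − 100.6) + 394.4*2.01*(T − 47.41) = 0
154(T − 100.6) + 792.74(T − 47.41) = 0
946.74 T = 53076
T ≈ 56.06 °C

T_f ≈ 56.1 °C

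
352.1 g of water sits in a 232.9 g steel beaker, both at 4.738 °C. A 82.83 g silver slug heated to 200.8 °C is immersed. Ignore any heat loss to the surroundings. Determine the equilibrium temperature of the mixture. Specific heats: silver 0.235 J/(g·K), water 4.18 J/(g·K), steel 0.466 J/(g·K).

T_f ≈ 7.1 °C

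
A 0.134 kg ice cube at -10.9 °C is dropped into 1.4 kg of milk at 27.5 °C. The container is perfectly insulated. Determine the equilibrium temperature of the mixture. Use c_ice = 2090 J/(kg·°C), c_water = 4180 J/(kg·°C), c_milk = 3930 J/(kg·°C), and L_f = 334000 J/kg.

T_f ≈ 17.1 °C

Heat gained plus heat lost sum to zero:
warm ice to 0 °C: 0.134·2090·(0 − (-10.9)) = 3052.7
  latent heat to melt: 0.134·334000 = 44756
  warm the meltwater: 560.12 T
  milk cools: 1.4·3930·(T − 27.5) = 5502(T − 27.5)
6062.1 T = 151305 − 47809 = 103496
T ≈ 17.07 °C (positive, so assuming full melt was valid).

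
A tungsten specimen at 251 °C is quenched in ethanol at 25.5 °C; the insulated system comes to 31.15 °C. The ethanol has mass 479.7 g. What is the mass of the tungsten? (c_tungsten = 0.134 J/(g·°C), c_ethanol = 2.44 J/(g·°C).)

Heat lost by the tungsten = heat gained by the ethanol:
m·0.134·(251 − 31.15) = 479.7·2.44·(31.15 − 25.5)
29.46 m = 6613.1  ⇒  m ≈ 224.5 g

m ≈ 224 g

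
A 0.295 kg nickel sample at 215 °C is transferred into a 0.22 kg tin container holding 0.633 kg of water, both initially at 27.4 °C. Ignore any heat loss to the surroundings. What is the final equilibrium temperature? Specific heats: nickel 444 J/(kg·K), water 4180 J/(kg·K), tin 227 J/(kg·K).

T_f ≈ 36.1 °C

Net heat exchanged in the isolated system is zero:
0.295*444*(T − 215) + 0.633*4180*(T − 27.4) + 0.22*227*(T − 27.4) = 0
130.98(T − 215) + 2645.9(T − 27.4) + 49.94(T − 27.4) = 0
(130.98 + 2645.9 + 49.94) T = 130.98*215 + 2645.9*27.4 + 49.94*27.4
T = 102028/2826.9 ≈ 36.09 °C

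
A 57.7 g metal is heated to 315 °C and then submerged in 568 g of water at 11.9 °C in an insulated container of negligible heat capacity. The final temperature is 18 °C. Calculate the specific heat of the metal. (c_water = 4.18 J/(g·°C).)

c ≈ 0.845 J/(g·°C)

Conservation of energy gives ΣQ = 0:
57.7·c·(18 − 315) + 568·4.18·(18 − 11.9) = 0
-17137 c = -14483
c = -14483/-17137 ≈ 0.8451 J/(g·°C)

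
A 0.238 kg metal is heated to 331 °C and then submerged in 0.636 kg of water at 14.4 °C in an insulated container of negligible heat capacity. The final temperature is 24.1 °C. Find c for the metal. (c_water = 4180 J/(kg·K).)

Setting the total heat transfer to zero:
0.238·c·(24.1 − 331) + 0.636·4180·(24.1 − 14.4) = 0
-73.04 c = -25787
c = -25787/-73.04 ≈ 353 J/(kg·K)

c ≈ 353 J/(kg·K)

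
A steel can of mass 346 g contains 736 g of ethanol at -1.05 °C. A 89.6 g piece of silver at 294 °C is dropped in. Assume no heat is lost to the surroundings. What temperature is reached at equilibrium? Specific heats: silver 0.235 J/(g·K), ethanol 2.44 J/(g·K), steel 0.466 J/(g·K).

T_f ≈ 2.1 °C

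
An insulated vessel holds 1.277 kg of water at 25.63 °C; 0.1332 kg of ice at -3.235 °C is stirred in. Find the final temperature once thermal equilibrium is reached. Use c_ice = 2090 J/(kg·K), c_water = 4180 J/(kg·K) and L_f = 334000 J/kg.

T_f ≈ 15.5 °C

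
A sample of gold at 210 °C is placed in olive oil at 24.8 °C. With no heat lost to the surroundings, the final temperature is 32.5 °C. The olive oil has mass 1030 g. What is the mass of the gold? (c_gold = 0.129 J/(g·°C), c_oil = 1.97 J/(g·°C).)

m ≈ 682 g

Heat gained plus heat lost sum to zero:
m·0.129·(32.5 − 210) + 1030·1.97·(32.5 − 24.8) = 0
-22.9 m = -15624
m = -15624/-22.9 ≈ 682.3 g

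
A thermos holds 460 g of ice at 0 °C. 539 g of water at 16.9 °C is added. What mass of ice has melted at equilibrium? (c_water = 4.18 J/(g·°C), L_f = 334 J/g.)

Water can give up m c ΔT = 539×4.18×16.9 = 38076 J before reaching 0 °C.
To melt every bit of ice: 460×334 = 153640 J.
38076 J < 153640 J, so only part of the ice melts and the system sits at 0 °C.
Mass melted = 38076/334 ≈ 114 g.

m_melted ≈ 114 g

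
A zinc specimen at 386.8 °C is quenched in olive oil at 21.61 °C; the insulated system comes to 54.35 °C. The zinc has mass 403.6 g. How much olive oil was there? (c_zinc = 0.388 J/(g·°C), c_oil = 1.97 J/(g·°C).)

m ≈ 807 g

|Q_zinc| = |Q_oil|:
403.6×0.388×(386.8 − 54.35) = m×1.97×(54.35 − 21.61)
64.5 m = 52061  ⇒  m ≈ 807.2 g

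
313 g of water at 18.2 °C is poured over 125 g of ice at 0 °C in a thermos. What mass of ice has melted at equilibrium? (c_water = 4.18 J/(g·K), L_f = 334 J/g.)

Water can give up m c ΔT = 313·4.18·18.2 = 23812 J before reaching 0 °C.
Fully melting the ice requires m_ice L_f = 125·334 = 41750 J.
Since 23812 < 41750 J, not all the ice melts; equilibrium is at 0 °C.
m_melted·334 = 23812  ⇒  m_melted ≈ 71.29 g.

m_melted ≈ 71.3 g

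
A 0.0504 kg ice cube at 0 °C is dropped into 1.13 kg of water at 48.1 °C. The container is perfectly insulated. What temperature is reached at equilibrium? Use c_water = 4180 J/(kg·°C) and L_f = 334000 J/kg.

Heat gained plus heat lost sum to zero:
fusion: m_ice L_f = 0.0504·334000 = 16834; meltwater 0→T: 0.0504·4180·T = 210.67 T; water cools: 1.13·4180·(T − 48.1) = 4723.4(T − 48.1)
4934.1 T = 227196 − 16834 = 210362
T ≈ 42.63 °C. Since T > 0 °C, the all-ice-melts assumption holds.

T_f ≈ 42.6 °C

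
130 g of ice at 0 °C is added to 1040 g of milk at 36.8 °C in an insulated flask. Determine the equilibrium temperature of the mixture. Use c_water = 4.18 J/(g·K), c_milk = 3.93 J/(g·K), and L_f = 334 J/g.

T_f ≈ 23.1 °C

Conservation of energy gives ΣQ = 0:
fusion: m_ice L_f = 130·334 = 43420
  meltwater 0→T: 130·4.18·T = 543.4 T
  milk cools: 1040·3.93·(T − 36.8) = 4087.2(T − 36.8)
4630.6 T = 150409 − 43420 = 106989
T ≈ 23.10 °C — above 0 °C, consistent with complete melting.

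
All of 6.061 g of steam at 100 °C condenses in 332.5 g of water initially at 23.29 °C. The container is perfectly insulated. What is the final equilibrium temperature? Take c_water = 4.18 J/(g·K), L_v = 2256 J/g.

Energy conservation, ΣQ = 0:
latent heat released on condensation: 6.061×2256 = 13674; condensate cools 100→T: 6.061×4.18×(T − 100) = 25.33(T − 100); water warms: 332.5×4.18×(T − 23.29) = 1389.8(T − 23.29)
1415.2 T = 13674 + 2533.5 + 32370 = 48577
T ≈ 34.33 °C, under the boiling point, so the assumption holds.

T_f ≈ 34.3 °C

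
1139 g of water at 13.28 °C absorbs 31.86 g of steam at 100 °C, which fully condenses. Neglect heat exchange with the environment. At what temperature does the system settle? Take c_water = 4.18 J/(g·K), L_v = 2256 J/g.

T_f ≈ 30.3 °C

Net heat exchanged in the isolated system is zero:
condense steam: −31.86×2256 = −71876
  condensate cools 100→T: 31.86×4.18×(T − 100) = 133.17(T − 100)
  water warms: 1139×4.18×(T − 13.28) = 4761(T − 13.28)
4894.2 T = 71876 + 13317 + 63226 = 148420
T ≈ 30.33 °C (< 100 °C, so full condensation is consistent).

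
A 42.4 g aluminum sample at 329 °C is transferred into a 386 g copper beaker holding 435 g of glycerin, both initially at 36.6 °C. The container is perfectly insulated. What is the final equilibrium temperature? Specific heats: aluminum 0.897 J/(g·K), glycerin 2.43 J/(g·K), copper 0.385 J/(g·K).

T_f ≈ 45.5 °C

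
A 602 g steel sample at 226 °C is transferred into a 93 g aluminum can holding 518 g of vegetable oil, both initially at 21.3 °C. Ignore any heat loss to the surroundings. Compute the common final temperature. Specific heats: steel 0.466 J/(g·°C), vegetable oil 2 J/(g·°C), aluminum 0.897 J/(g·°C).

T_f ≈ 62.3 °C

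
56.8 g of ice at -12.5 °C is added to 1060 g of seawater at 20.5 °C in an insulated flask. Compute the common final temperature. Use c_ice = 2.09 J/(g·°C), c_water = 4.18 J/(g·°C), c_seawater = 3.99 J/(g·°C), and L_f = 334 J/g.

T_f ≈ 14.8 °C

Energy conservation, ΣQ = 0:
ice -12.5→0 °C: 56.8·2.09·12.5 = 1483.9; fusion: m_ice L_f = 56.8·334 = 18971; warm the meltwater: 237.42 T; seawater cools: 1060·3.99·(T − 20.5) = 4229.4(T − 20.5)
4466.8 T = 86703 − 20455 = 66248
T ≈ 14.83 °C (positive, so assuming full melt was valid).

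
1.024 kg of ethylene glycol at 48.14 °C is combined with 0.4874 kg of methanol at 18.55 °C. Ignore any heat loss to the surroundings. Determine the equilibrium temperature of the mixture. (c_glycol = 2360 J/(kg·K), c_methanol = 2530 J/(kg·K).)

T_f ≈ 38.1 °C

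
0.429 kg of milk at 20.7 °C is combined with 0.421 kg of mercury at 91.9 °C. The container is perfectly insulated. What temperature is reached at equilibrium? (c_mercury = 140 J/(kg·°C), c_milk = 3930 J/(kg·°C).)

Set heat shed by the hot body equal to heat absorbed by the cold body:
0.421·140·(91.9 − T) = 0.429·3930·(T − 20.7)
58.94(91.9 − T) = 1686(T − 20.7)
1744.9 T = 40316  ⇒  T ≈ 23.11 °C

T_f ≈ 23.1 °C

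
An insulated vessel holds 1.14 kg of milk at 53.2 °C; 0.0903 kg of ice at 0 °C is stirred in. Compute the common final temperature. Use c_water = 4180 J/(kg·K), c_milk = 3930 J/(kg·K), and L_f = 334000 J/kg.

T_f ≈ 42.9 °C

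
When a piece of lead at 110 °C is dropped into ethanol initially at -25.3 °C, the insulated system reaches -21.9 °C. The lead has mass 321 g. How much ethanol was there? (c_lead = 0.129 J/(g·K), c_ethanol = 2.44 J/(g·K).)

m ≈ 658 g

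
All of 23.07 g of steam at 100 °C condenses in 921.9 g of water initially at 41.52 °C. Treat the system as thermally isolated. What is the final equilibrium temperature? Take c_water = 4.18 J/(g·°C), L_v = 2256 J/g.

T_f ≈ 56.1 °C

Conservation of energy gives ΣQ = 0:
steam→water at 100 °C releases m L_v = 23.07·2256 = 52046; condensate cools 100→T: 23.07·4.18·(T − 100) = 96.43(T − 100); original water: 3853.5(T − 41.52)
3950 T = 52046 + 9643.3 + 159999 = 221688
T ≈ 56.12 °C (< 100 °C, so full condensation is consistent).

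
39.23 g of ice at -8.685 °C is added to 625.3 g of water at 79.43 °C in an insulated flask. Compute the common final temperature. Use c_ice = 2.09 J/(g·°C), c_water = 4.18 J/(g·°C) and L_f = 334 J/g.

T_f ≈ 69.8 °C

Let T be the final temperature. ΣQ_i = 0:
ice -8.685→0 °C: 39.23×2.09×8.685 = 712.09; melt ice: 39.23×334 = 13103; meltwater 0→T: 39.23×4.18×T = 163.98 T; water cools: 625.3×4.18×(T − 79.43) = 2613.8(T − 79.43)
2777.7 T = 207610 − 13815 = 193796
T ≈ 69.77 °C. Since T > 0 °C, the all-ice-melts assumption holds.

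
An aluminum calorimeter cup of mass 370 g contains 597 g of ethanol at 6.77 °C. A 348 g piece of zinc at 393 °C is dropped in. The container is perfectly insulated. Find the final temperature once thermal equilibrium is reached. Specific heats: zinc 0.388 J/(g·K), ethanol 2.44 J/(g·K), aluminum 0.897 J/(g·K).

Setting the total heat transfer to zero:
348·0.388·(T − 393) + 597·2.44·(T − 6.77) + 370·0.897·(T − 6.77) = 0
1923.6 T = 65173
T = 65173/1923.6 ≈ 33.88 °C

T_f ≈ 33.9 °C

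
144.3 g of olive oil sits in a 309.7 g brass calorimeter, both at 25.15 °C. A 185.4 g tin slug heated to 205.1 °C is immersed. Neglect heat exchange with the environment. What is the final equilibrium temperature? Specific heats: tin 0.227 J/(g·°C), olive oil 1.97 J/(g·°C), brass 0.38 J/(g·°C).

T_f ≈ 42.2 °C

T_f = Σ m_i c_i T_i / Σ m_i c_i:
T_f = (42.09×205.1 + 284.27×25.15 + 117.69×25.15) / (42.09 + 284.27 + 117.69)
    = 18741 / 444.04 ≈ 42.21 °C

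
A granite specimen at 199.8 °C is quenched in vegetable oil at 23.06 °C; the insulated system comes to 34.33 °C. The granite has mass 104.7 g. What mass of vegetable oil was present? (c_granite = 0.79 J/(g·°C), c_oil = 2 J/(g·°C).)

m ≈ 607 g

Heat lost by the granite = heat gained by the oil:
104.7×0.79×(199.8 − 34.33) = m×2×(34.33 − 23.06)
22.54 m = 13687  ⇒  m ≈ 607.2 g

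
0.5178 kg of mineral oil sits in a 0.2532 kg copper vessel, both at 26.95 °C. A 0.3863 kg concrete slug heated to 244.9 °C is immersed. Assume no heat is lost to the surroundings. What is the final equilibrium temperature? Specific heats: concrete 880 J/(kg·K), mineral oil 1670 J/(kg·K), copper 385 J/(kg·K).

T_f ≈ 83.8 °C

T_f = Σ m_i c_i T_i / Σ m_i c_i:
T_f = (339.94·244.9 + 864.73·26.95 + 97.48·26.95) / (339.94 + 864.73 + 97.48)
    = 109184 / 1302.2 ≈ 83.85 °C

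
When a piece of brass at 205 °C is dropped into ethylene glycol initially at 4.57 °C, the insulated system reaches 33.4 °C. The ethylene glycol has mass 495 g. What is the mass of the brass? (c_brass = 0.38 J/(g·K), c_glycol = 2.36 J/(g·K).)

m ≈ 516 g

Net heat exchanged in the isolated system is zero:
m×0.38×(33.4 − 205) + 495×2.36×(33.4 − 4.57) = 0
-65.21 m = -33679
m = -33679/-65.21 ≈ 516.5 g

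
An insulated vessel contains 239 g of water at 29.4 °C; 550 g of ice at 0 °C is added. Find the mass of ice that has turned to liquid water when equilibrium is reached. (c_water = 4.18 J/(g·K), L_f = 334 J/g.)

Heat available from the water dropping to 0 °C: 239×4.18×29.4 = 29371 J.
Melting all 550 g of ice would need 550×334 = 183700 J.
29371 J < 183700 J, so only part of the ice melts and the system sits at 0 °C.
Mass melted = 29371/334 ≈ 87.94 g.

m_melted ≈ 87.9 g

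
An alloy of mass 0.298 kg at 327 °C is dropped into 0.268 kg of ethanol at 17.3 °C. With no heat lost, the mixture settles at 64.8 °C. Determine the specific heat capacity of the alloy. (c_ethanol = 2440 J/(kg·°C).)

m_s c (T_s − T_f) = m_ethanol c_ethanol (T_f − T_0):
0.298×c×(327 − 64.8) = 0.268×2440×(64.8 − 17.3)
78.14 c = 31061  ⇒  c ≈ 397.5 J/(kg·°C)

c ≈ 398 J/(kg·°C)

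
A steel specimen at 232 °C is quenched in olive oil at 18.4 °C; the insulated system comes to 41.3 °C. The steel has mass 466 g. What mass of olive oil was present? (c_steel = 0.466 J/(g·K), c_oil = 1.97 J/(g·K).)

m ≈ 918 g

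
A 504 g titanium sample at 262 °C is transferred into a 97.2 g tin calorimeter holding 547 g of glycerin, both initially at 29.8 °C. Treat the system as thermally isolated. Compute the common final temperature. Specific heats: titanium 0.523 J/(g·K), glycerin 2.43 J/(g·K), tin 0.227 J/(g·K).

T_f ≈ 67.7 °C

Heat gained plus heat lost sum to zero:
504*0.523*(T − 262) + 547*2.43*(T − 29.8) + 97.2*0.227*(T − 29.8) = 0
263.59(T − 262) + 1329.2(T − 29.8) + 22.06(T − 29.8) = 0
1614.9 T = 109329
T = 109329/1614.9 ≈ 67.70 °C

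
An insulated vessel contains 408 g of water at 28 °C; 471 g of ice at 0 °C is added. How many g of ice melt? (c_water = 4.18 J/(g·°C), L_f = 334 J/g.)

m_melted ≈ 143 g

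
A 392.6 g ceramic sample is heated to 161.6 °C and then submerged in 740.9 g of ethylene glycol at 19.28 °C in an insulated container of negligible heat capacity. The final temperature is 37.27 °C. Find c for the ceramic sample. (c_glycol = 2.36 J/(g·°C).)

c ≈ 0.644 J/(g·°C)

Setting the total heat transfer to zero:
392.6·c·(37.27 − 161.6) + 740.9·2.36·(37.27 − 19.28) = 0
-48812 c = -31456
c = -31456/-48812 ≈ 0.6444 J/(g·°C)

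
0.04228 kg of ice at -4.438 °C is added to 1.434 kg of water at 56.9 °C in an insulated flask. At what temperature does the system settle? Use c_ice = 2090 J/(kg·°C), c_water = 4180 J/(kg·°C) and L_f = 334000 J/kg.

Conservation of energy gives ΣQ = 0:
warm ice to 0 °C: 0.04228×2090×(0 − (-4.438)) = 392.16; melt ice: 0.04228×334000 = 14122; warm the meltwater: 176.73 T; water: 5994.1(T − 56.9)
6170.9 T = 341065 − 14514 = 326552
T ≈ 52.92 °C. Since T > 0 °C, the all-ice-melts assumption holds.

T_f ≈ 52.9 °C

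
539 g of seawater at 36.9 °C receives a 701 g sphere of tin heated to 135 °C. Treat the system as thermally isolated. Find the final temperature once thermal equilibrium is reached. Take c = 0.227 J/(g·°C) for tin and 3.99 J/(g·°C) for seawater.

Setting the total heat transfer to zero:
701*0.227*(T − 135) + 539*3.99*(T − 36.9) = 0
(159.13 + 2150.6) T = 159.13*135 + 2150.6*36.9
T ≈ 43.66 °C

T_f ≈ 43.7 °C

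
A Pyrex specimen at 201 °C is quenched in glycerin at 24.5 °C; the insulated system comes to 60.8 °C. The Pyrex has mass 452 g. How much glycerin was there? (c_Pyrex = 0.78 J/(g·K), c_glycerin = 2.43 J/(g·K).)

m ≈ 560 g

Setting the total heat transfer to zero:
452·0.78·(60.8 − 201) + m·2.43·(60.8 − 24.5) = 0
88.21 m = 49429
m = 49429/88.21 ≈ 560.4 g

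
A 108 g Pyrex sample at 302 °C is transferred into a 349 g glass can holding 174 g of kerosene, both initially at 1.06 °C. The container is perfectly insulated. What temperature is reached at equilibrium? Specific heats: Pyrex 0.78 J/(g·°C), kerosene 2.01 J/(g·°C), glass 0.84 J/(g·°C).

T_f is the heat-capacity-weighted average of the initial temperatures:
T_f = (84.24*302 + 349.74*1.06 + 293.16*1.06) / (84.24 + 349.74 + 293.16)
    = 26122 / 727.14 ≈ 35.92 °C

T_f ≈ 35.9 °C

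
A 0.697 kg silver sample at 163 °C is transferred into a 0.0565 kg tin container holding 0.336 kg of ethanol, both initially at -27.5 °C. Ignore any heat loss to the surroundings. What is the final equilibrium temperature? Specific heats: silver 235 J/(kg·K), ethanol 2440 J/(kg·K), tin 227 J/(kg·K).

Let T be the final temperature. ΣQ_i = 0:
0.697×235×(T − 163) + 0.336×2440×(T − (-27.5)) + 0.0565×227×(T − (-27.5)) = 0
163.79(T − 163) + 819.84(T − (-27.5)) + 12.83(T − (-27.5)) = 0
(163.79 + 819.84 + 12.83) T = 163.79×163 + 819.84×(-27.5) + 12.83×(-27.5)
T ≈ 3.81 °C

T_f ≈ 3.8 °C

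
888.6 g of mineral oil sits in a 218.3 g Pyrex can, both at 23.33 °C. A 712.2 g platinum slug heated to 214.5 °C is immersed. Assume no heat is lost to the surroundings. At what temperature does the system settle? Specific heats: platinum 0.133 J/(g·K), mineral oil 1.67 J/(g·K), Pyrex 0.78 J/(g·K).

Heat gained plus heat lost sum to zero:
712.2*0.133*(T − 214.5) + 888.6*1.67*(T − 23.33) + 218.3*0.78*(T − 23.33) = 0
94.72(T − 214.5) + 1484(T − 23.33) + 170.27(T − 23.33) = 0
1749 T = 58911
T ≈ 33.68 °C

T_f ≈ 33.7 °C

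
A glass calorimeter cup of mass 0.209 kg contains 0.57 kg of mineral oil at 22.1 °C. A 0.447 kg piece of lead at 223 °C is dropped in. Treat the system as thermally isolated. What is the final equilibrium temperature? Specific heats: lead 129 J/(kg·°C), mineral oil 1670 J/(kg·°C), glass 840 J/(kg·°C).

T_f ≈ 31.9 °C

Energy conservation, ΣQ = 0:
0.447*129*(T − 223) + 0.57*1670*(T − 22.1) + 0.209*840*(T − 22.1) = 0
1185.1 T = 37776
T = 37776 / 1185.1 = 31.9 °C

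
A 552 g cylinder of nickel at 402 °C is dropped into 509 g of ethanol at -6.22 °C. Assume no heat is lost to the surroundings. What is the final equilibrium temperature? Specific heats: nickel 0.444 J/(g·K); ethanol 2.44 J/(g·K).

Set heat shed by the hot body equal to heat absorbed by the cold body:
552·0.444·(402 − T) = 509·2.44·(T − (-6.22))
245.09(402 − T) = 1242(T − (-6.22))
1487 T = 90800  ⇒  T ≈ 61.06 °C

T_f ≈ 61.1 °C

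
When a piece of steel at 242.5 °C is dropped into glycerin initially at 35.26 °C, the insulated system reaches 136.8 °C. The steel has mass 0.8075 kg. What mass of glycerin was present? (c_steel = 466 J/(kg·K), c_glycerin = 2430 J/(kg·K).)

m ≈ 0.161 kg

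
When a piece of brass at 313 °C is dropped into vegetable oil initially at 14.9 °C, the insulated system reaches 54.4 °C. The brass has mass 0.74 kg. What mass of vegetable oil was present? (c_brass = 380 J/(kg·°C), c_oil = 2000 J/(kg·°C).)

m ≈ 0.92 kg

Let T be the final temperature. ΣQ_i = 0:
0.74×380×(54.4 − 313) + m×2000×(54.4 − 14.9) = 0
79000 m = 72718
m = 72718/79000 ≈ 0.9205 kg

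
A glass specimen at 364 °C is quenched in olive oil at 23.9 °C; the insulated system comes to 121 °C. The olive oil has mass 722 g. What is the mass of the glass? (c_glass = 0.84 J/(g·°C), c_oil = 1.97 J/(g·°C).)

Taking heat into each body as positive, Σ m c ΔT = 0:
m·0.84·(121 − 364) + 722·1.97·(121 − 23.9) = 0
-204.12 m = -138109
m = -138109/-204.12 ≈ 676.6 g

m ≈ 677 g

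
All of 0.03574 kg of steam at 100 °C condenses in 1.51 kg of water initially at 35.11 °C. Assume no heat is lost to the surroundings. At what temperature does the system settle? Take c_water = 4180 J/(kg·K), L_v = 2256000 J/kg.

T_f ≈ 49.1 °C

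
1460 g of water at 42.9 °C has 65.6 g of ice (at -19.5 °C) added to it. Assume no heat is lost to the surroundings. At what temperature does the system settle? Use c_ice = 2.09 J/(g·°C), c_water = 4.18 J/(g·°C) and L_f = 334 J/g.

Net heat exchanged in the isolated system is zero:
warm ice to 0 °C: 65.6×2.09×(0 − (-19.5)) = 2673.5; latent heat to melt: 65.6×334 = 21910; warm the meltwater: 274.21 T; water: 6102.8(T − 42.9)
6377 T = 261810 − 24584 = 237226
T ≈ 37.20 °C (positive, so assuming full melt was valid).

T_f ≈ 37.2 °C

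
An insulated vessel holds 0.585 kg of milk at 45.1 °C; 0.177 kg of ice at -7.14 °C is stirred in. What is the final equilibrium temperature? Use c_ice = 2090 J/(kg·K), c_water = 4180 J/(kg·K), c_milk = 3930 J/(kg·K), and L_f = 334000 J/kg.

Setting the total heat transfer to zero:
warm ice to 0 °C: 0.177·2090·(0 − (-7.14)) = 2641.3; melt ice: 0.177·334000 = 59118; meltwater 0→T: 0.177·4180·T = 739.86 T; milk: 2299(T − 45.1)
3038.9 T = 103687 − 61759 = 41928
T ≈ 13.80 °C. Since T > 0 °C, the all-ice-melts assumption holds.

T_f ≈ 13.8 °C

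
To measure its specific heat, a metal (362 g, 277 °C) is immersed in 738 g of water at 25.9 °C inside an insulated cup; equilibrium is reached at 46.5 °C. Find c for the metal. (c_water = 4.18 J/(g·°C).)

Setting the total heat transfer to zero:
362×c×(46.5 − 277) + 738×4.18×(46.5 − 25.9) = 0
-83441 c = -63548
c = -63548/-83441 ≈ 0.7616 J/(g·°C)

c ≈ 0.762 J/(g·°C)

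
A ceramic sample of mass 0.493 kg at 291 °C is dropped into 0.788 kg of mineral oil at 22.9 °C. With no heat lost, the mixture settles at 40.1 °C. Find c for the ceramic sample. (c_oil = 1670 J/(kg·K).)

Net heat exchanged in the isolated system is zero:
0.493·c·(40.1 − 291) + 0.788·1670·(40.1 − 22.9) = 0
-123.69 c = -22635
c = -22635/-123.69 ≈ 183 J/(kg·K)

c ≈ 183 J/(kg·K)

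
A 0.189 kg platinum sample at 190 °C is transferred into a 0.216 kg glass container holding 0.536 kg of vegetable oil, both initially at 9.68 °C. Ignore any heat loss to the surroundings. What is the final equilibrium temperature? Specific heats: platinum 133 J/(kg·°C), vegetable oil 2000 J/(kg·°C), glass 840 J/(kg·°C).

Let T be the final temperature. ΣQ_i = 0:
0.189*133*(T − 190) + 0.536*2000*(T − 9.68) + 0.216*840*(T − 9.68) = 0
25.14(T − 190) + 1072(T − 9.68) + 181.44(T − 9.68) = 0
(25.14 + 1072 + 181.44) T = 25.14*190 + 1072*9.68 + 181.44*9.68
T ≈ 13.23 °C

T_f ≈ 13.2 °C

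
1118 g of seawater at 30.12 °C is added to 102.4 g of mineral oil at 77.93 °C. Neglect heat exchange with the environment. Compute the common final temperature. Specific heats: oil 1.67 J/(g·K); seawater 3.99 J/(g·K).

Heat gained plus heat lost sum to zero:
102.4·1.67·(T − 77.93) + 1118·3.99·(T − 30.12) = 0
4631.8 T = 147687
T = 147687 / 4631.8 = 31.9 °C

T_f ≈ 31.9 °C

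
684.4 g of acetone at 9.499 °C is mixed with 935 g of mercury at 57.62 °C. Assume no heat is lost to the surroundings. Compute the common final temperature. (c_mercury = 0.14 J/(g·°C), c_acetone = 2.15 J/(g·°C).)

With ΣQ=0 the equilibrium temperature is the m·c-weighted mean:
T_f = (130.9*57.62 + 1471.5*9.499) / (130.9 + 1471.5)
    = 21520 / 1602.4 ≈ 13.43 °C

T_f ≈ 13.4 °C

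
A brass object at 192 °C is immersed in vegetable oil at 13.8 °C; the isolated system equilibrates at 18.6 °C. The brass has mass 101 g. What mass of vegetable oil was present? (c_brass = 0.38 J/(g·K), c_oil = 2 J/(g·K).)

Let T be the final temperature. ΣQ_i = 0:
101×0.38×(18.6 − 192) + m×2×(18.6 − 13.8) = 0
9.6 m = 6655.1
m = 6655.1/9.6 ≈ 693.2 g

m ≈ 693 g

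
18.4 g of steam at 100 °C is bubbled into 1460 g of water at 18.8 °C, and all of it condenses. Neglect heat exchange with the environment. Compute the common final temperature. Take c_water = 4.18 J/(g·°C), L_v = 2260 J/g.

T_f ≈ 26.5 °C

Let T be the final temperature. ΣQ_i = 0:
steam→water at 100 °C releases m L_v = 18.4×2260 = 41584; condensed water 100 °C→T: 76.91(T − 100); water warms: 1460×4.18×(T − 18.8) = 6102.8(T − 18.8)
6179.7 T = 41584 + 7691.2 + 114733 = 164008
T ≈ 26.54 °C — below 100 °C, confirming all the steam condensed.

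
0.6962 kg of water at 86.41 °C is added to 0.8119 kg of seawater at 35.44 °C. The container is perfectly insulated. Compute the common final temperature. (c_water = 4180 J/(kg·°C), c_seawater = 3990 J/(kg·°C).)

T_f ≈ 59.6 °C

Taking heat into each body as positive, Σ m c ΔT = 0:
0.6962·4180·(T − 86.41) + 0.8119·3990·(T − 35.44) = 0
6149.6 T = 366270
T = 366270 / 6149.6 = 59.6 °C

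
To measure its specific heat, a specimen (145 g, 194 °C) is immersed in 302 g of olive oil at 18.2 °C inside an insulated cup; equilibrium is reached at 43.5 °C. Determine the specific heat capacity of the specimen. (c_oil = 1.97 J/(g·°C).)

c ≈ 0.69 J/(g·°C)

Heat lost by the specimen = heat gained by the oil:
145·c·(194 − 43.5) = 302·1.97·(43.5 − 18.2)
21822 c = 15052  ⇒  c ≈ 0.6897 J/(g·°C)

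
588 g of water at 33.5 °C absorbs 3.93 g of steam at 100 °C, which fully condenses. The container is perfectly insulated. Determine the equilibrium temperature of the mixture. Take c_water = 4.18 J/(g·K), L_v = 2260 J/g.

Energy balance with sensible and latent terms:
latent heat released on condensation: 3.93×2260 = 8881.8; condensed water 100 °C→T: 16.43(T − 100); water warms: 588×4.18×(T − 33.5) = 2457.8(T − 33.5)
2474.3 T = 8881.8 + 1642.7 + 82338 = 92862
T ≈ 37.53 °C — below 100 °C, confirming all the steam condensed.

T_f ≈ 37.5 °C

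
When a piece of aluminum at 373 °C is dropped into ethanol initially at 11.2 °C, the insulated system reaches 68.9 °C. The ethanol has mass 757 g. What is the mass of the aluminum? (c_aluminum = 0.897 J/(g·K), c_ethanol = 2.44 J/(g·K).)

m ≈ 391 g

Net heat exchanged in the isolated system is zero:
m·0.897·(68.9 − 373) + 757·2.44·(68.9 − 11.2) = 0
-272.78 m = -106577
m = -106577/-272.78 ≈ 390.7 g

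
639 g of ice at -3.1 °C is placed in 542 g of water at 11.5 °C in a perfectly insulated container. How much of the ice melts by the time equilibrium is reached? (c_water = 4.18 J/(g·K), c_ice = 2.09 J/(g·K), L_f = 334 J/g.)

m_melted ≈ 65.6 g

Cooling the water to 0 °C releases 542×4.18×11.5 = 26054 J.
Warming the ice to 0 °C takes 639×2.09×3.1 = 4140.1 J, leaving 21914 J for melting.
To melt every bit of ice: 639×334 = 213426 J.
21914 J < 213426 J, so only part of the ice melts and the system sits at 0 °C.
Mass melted = 21914/334 ≈ 65.61 g.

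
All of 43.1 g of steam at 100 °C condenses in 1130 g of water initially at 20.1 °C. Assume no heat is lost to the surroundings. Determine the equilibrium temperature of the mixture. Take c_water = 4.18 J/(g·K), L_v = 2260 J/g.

Net heat exchanged in the isolated system is zero:
steam→water at 100 °C releases m L_v = 43.1·2260 = 97406
  condensate cools 100→T: 43.1·4.18·(T − 100) = 180.16(T − 100)
  water warms: 1130·4.18·(T − 20.1) = 4723.4(T − 20.1)
4903.6 T = 97406 + 18016 + 94940 = 210362
T ≈ 42.90 °C (< 100 °C, so full condensation is consistent).

T_f ≈ 42.9 °C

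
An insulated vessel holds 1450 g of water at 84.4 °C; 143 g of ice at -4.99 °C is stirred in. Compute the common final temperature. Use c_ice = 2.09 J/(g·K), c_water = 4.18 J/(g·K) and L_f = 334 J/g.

T_f ≈ 69.4 °C

Energy conservation, ΣQ = 0:
ice -4.99→0 °C: 143×2.09×4.99 = 1491.4
  melt ice: 143×334 = 47762
  warm the meltwater: 597.74 T
  water: 6061(T − 84.4)
6658.7 T = 511548 − 49253 = 462295
T ≈ 69.43 °C — above 0 °C, consistent with complete melting.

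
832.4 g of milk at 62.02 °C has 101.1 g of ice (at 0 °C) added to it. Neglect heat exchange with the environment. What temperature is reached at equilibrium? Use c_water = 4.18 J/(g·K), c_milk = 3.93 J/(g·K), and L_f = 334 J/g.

Let T be the final temperature. ΣQ_i = 0:
fusion: m_ice L_f = 101.1×334 = 33767; warm the meltwater: 422.6 T; milk cools: 832.4×3.93×(T − 62.02) = 3271.3(T − 62.02)
3693.9 T = 202888 − 33767 = 169121
T ≈ 45.78 °C (positive, so assuming full melt was valid).

T_f ≈ 45.8 °C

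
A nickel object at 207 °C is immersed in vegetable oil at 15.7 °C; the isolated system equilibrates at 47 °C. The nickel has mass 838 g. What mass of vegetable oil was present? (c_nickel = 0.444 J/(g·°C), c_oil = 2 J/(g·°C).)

m ≈ 951 g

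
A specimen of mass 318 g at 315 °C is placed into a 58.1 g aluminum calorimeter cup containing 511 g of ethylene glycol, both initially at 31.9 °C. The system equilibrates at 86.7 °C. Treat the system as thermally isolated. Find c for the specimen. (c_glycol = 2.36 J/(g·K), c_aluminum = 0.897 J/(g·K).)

c ≈ 0.95 J/(g·K)

Conservation of energy gives ΣQ = 0:
318·c·(86.7 − 315) + 511·2.36·(86.7 − 31.9) + 58.1·0.897·(86.7 − 31.9) = 0
-72599 c = -68943
c = -68943/-72599 ≈ 0.9496 J/(g·K)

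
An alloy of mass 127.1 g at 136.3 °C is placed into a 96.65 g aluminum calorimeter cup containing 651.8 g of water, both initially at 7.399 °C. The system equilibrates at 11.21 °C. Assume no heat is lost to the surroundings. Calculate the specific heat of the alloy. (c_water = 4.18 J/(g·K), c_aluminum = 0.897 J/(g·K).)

c ≈ 0.674 J/(g·K)

Taking heat into each body as positive, Σ m c ΔT = 0:
127.1·c·(11.21 − 136.3) + 651.8·4.18·(11.21 − 7.399) + 96.65·0.897·(11.21 − 7.399) = 0
-15899 c = -10714
c = -10714/-15899 ≈ 0.6739 J/(g·K)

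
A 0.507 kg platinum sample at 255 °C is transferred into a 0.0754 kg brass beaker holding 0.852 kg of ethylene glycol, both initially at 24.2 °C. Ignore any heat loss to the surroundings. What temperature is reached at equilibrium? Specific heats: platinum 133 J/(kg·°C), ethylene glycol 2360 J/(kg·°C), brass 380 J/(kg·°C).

T_f ≈ 31.6 °C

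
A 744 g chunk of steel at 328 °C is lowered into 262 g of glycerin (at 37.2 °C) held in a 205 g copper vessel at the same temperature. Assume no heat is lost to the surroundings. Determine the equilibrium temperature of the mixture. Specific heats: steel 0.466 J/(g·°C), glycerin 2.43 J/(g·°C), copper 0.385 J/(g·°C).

T_f ≈ 132.1 °C

Setting the total heat transfer to zero:
744*0.466*(T − 328) + 262*2.43*(T − 37.2) + 205*0.385*(T − 37.2) = 0
1062.3 T = 140339
T = 140339 / 1062.3 = 132 °C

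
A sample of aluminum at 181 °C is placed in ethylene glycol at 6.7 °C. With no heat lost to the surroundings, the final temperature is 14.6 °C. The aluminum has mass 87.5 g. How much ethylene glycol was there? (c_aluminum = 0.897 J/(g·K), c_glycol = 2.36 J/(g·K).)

Heat lost by the aluminum = heat gained by the glycol:
87.5·0.897·(181 − 14.6) = m·2.36·(14.6 − 6.7)
18.64 m = 13060  ⇒  m ≈ 700.5 g

m ≈ 701 g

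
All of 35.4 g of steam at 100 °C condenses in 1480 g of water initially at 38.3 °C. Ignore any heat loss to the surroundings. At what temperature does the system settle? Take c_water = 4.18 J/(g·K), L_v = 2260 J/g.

Sum of m c ΔT and latent-heat terms is zero:
steam→water at 100 °C releases m L_v = 35.4·2260 = 80004; condensed water 100 °C→T: 147.97(T − 100); water warms: 1480·4.18·(T − 38.3) = 6186.4(T − 38.3)
6334.4 T = 80004 + 14797 + 236939 = 331740
T ≈ 52.37 °C (< 100 °C, so full condensation is consistent).

T_f ≈ 52.4 °C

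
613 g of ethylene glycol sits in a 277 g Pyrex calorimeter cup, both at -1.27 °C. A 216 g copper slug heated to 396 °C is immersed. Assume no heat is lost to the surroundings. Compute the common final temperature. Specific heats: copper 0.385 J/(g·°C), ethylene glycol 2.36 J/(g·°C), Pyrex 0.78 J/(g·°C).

Let T be the final temperature. ΣQ_i = 0:
216·0.385·(T − 396) + 613·2.36·(T − (-1.27)) + 277·0.78·(T − (-1.27)) = 0
(83.16 + 1446.7 + 216.06) T = 83.16·396 + 1446.7·(-1.27) + 216.06·(-1.27)
T = 30820/1745.9 ≈ 17.65 °C

T_f ≈ 17.7 °C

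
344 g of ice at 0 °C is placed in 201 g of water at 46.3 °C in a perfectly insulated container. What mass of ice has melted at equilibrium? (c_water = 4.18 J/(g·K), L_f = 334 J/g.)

Cooling the water to 0 °C releases 201×4.18×46.3 = 38900 J.
To melt every bit of ice: 344×334 = 114896 J.
That's not enough to melt it all — equilibrium is at 0 °C with ice remaining.
m_melted×334 = 38900  ⇒  m_melted ≈ 116.5 g.

m_melted ≈ 116 g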